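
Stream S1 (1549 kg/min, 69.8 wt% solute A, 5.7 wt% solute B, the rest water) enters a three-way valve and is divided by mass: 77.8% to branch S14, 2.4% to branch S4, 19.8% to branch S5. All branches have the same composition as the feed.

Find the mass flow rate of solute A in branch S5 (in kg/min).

214.1 kg/min

Branch S5 total = 0.198×1549 = 306.7 kg/min.
solute A in S5 = 0.698×306.7 = 214.08 kg/min.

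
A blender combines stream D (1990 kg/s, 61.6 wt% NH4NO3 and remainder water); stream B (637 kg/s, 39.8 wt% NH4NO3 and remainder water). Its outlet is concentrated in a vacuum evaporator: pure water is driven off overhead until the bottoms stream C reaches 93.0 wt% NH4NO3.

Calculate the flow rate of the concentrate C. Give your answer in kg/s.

NH4NO3 entering = 1990×0.616 + 637×0.398 = 1479.4 kg/s.
All NH4NO3 reports to C, so C = 1479.4/0.930 = 1590.7 kg/s.

1591 kg/s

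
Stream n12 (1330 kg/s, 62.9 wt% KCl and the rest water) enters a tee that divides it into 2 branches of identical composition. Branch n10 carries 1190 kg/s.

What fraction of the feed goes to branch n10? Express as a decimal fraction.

Fraction to n10 = 1190/1330 = 0.8947.

0.895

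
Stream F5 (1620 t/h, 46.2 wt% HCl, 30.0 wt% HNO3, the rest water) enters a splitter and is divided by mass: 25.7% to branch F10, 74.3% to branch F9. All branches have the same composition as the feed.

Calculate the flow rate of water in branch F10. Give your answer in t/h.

99.09 t/h

Branch F10 total = 0.257×1620 = 416.34 t/h.
water in F10 = 0.238×416.34 = 99.089 t/h.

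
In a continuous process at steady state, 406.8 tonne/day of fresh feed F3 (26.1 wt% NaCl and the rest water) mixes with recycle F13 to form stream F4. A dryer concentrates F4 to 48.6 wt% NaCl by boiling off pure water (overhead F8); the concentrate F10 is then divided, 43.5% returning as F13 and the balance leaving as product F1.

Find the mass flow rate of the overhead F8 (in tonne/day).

188.3 tonne/day

Overall NaCl balance (none leaves overhead): NaCl in fresh feed = NaCl in product, i.e. 406.8×0.261 = (1−0.435)·F10·0.486.
F10 = 106.17/(0.486×0.565) = 386.67 tonne/day.
Recycle F13 = 0.435×386.67 = 168.2 tonne/day.
Combined feed F4 = 406.8 + 168.2 = 575 tonne/day.
Overhead F8 = F4 − F10 = 575 − 386.67 = 188.33 tonne/day.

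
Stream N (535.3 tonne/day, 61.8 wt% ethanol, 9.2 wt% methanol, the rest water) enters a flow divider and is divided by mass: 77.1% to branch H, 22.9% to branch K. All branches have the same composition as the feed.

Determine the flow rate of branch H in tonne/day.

Branch H flow = 0.771×535.3 = 412.72 tonne/day.

412.7 tonne/day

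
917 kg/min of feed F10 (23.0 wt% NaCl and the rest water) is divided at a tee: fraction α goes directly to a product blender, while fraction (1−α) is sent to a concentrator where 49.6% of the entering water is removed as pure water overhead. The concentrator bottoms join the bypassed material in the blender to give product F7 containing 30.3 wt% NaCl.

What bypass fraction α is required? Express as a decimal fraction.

All 917×0.230 = 210.91 kg/min of NaCl reaches F7, so F7 = 210.91/0.303 = 696.07 kg/min and vapour = 220.93 kg/min.
The evaporator receives (1−α)·917 of feed at 0.770 water and removes 0.496 of that water:
0.496×0.770×(1−α)×917 = 220.93
(1−α) = 220.93/350.22 = 0.6308;  α = 0.3692.

0.369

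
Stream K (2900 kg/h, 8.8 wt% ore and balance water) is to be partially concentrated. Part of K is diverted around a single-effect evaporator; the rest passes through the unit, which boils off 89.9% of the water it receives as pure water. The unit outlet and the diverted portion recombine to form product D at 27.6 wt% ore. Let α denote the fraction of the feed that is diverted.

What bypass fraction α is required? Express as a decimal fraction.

All 2900×0.088 = 255.2 kg/h of ore reaches D, so D = 255.2/0.276 = 924.64 kg/h and vapour = 1975.4 kg/h.
The evaporator receives (1−α)·2900 of feed at 0.912 water and removes 0.899 of that water:
0.899×0.912×(1−α)×2900 = 1975.4
(1−α) = 1975.4/2377.7 = 0.8308;  α = 0.1692.

0.169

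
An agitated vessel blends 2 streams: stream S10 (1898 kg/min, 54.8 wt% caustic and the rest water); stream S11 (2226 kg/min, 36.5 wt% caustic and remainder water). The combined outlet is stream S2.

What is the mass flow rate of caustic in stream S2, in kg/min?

1853 kg/min

caustic out = caustic in = 1898×0.548 + 2226×0.365 = 1852.6 kg/min.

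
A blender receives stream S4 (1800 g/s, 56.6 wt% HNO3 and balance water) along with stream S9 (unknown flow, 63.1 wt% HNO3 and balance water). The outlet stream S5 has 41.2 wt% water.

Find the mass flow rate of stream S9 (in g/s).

Let S9 be the unknown flow. Total out = 1800 + S9.
water balance: 781.2 + 0.369·S9 = 0.412·(1800 + S9)
(0.369 − 0.412)·S9 = 0.412×1800 − 781.2 = -39.6
S9 = -39.6 / -0.043 = 920.93 g/s

920.9 g/s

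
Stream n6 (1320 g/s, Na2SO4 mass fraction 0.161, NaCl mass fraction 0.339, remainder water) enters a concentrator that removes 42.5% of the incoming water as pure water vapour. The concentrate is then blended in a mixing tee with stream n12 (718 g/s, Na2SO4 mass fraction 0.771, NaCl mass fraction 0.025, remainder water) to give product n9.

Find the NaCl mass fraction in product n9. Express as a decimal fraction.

Vapour removed = 0.425×0.500×1320 = 280.5 g/s; concentrate = 1039.5 g/s.
NaCl reaching the mixer = 447.48 (from concentrate) + 718×0.025 = 465.43 g/s.
Product flow = 1039.5 + 718 = 1757.5 g/s; NaCl fraction = 0.265.

0.265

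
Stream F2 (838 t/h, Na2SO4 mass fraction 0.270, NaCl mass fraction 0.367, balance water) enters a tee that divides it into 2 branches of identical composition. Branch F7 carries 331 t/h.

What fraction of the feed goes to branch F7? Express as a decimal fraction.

0.395

Fraction to F7 = 331/838 = 0.3950.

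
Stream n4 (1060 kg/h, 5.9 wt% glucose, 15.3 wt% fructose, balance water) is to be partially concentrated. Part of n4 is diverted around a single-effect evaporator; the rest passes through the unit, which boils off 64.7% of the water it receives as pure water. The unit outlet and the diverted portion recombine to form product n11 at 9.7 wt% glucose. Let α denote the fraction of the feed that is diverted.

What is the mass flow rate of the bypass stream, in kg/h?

All 1060×0.059 = 62.54 kg/h of glucose reaches n11, so n11 = 62.54/0.097 = 644.74 kg/h and vapour = 415.26 kg/h.
The evaporator receives (1−α)·1060 of feed at 0.788 water and removes 0.647 of that water:
0.647×0.788×(1−α)×1060 = 415.26
(1−α) = 415.26/540.43 = 0.7684;  α = 0.2316.
Bypass flow = 0.2316×1060 = 245.51 kg/h.

245.5 kg/h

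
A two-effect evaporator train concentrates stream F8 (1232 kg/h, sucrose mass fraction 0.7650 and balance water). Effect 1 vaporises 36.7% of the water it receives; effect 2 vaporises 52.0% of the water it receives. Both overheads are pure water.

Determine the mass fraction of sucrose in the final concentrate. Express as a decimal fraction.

0.9146

water in feed = 1232×0.235 = 289.52 kg/h.
After stage 1: water left = (1−0.367)×289.52 = 183.27; stream total = 1125.7 kg/h.
After stage 2: water left = (1−0.520)×183.27 = 87.968; final concentrate = 1030.4 kg/h.
sucrose fraction = 942.48/1030.4 = 0.9146.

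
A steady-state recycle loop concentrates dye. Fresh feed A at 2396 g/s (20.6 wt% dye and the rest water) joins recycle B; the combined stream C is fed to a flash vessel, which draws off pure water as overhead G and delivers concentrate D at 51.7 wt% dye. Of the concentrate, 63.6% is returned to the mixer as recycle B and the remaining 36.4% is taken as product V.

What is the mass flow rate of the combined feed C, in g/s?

4064 g/s

Overall dye balance (none leaves overhead): dye in fresh feed = dye in product, i.e. 2396×0.206 = (1−0.636)·D·0.517.
D = 493.58/(0.517×0.364) = 2622.8 g/s.
Recycle B = 0.636×2622.8 = 1668.1 g/s.
Combined feed C = 2396 + 1668.1 = 4064.1 g/s.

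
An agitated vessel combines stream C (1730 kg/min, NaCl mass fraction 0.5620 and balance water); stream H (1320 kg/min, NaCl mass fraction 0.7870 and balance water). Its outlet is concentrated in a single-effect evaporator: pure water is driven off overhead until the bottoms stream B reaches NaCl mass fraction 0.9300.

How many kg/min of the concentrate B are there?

NaCl entering = 1730×0.562 + 1320×0.787 = 2011.1 kg/min.
All NaCl reports to B, so B = 2011.1/0.930 = 2162.5 kg/min.

2162 kg/min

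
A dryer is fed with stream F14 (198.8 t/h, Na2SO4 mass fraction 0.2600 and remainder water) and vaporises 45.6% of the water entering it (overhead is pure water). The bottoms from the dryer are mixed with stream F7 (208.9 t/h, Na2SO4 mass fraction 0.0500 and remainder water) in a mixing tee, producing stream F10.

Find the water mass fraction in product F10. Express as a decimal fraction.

0.8176

Vapour removed = 0.456×0.740×198.8 = 67.083 t/h; concentrate = 131.72 t/h.
water reaching the mixer = 80.029 (from concentrate) + 208.9×0.950 = 278.48 t/h.
Product flow = 131.72 + 208.9 = 340.62 t/h; water fraction = 0.8176.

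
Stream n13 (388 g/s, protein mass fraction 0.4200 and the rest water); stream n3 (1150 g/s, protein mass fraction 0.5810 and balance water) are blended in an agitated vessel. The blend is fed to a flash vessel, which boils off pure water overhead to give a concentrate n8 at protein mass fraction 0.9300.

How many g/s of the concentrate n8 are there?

893.7 g/s

protein entering = 388×0.420 + 1150×0.581 = 831.11 g/s.
All protein reports to n8, so n8 = 831.11/0.930 = 893.67 g/s.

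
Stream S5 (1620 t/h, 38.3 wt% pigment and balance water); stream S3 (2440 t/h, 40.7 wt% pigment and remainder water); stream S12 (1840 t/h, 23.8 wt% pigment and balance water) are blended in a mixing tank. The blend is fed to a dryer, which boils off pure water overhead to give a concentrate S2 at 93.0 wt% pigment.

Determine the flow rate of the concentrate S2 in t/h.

2206 t/h

pigment entering = 1620×0.383 + 2440×0.407 + 1840×0.238 = 2051.5 t/h.
All pigment reports to S2, so S2 = 2051.5/0.930 = 2205.9 t/h.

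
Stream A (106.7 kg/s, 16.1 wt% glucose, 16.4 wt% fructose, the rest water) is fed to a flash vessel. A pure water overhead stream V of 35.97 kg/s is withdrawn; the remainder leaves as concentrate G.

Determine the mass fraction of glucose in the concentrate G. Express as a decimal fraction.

0.243

glucose is not removed: 106.7×0.161 = 17.179 kg/s of glucose enters G.
Concentrate = 106.7 − 35.97 = 70.73 kg/s.
Mass fraction = 17.179/70.73 = 0.243.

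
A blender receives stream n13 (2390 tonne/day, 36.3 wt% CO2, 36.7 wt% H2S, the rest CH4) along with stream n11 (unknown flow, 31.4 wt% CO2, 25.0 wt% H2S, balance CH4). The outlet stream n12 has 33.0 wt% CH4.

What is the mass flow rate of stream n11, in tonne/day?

1353 tonne/day

Let n11 be the unknown flow. Total out = 2390 + n11.
CH4 balance: 645.3 + 0.436·n11 = 0.330·(2390 + n11)
(0.436 − 0.330)·n11 = 0.330×2390 − 645.3 = 143.4
n11 = 143.4 / 0.106 = 1352.8 tonne/day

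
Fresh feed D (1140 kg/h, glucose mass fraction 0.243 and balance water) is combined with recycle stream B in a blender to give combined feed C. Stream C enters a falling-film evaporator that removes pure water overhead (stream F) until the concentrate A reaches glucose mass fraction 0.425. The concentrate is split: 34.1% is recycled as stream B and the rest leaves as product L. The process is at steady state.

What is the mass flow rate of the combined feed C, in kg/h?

Overall glucose balance (none leaves overhead): glucose in fresh feed = glucose in product, i.e. 1140×0.243 = (1−0.341)·A·0.425.
A = 277.02/(0.425×0.659) = 989.09 kg/h.
Recycle B = 0.341×989.09 = 337.28 kg/h.
Combined feed C = 1140 + 337.28 = 1477.3 kg/h.

1477 kg/h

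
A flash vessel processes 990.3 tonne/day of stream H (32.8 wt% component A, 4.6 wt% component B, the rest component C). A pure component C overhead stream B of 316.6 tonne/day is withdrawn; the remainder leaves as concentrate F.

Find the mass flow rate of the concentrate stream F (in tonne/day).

Concentrate = 990.3 − 316.6 = 673.7 tonne/day.

673.7 tonne/day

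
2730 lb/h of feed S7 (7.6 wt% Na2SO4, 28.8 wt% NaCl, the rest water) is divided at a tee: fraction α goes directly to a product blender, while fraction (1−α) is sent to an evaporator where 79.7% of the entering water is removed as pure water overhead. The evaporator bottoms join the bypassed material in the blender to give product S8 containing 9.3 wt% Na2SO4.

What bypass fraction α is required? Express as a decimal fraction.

All 2730×0.076 = 207.48 lb/h of Na2SO4 reaches S8, so S8 = 207.48/0.093 = 2231 lb/h and vapour = 499.03 lb/h.
The evaporator receives (1−α)·2730 of feed at 0.636 water and removes 0.797 of that water:
0.797×0.636×(1−α)×2730 = 499.03
(1−α) = 499.03/1383.8 = 0.3606;  α = 0.6394.

0.639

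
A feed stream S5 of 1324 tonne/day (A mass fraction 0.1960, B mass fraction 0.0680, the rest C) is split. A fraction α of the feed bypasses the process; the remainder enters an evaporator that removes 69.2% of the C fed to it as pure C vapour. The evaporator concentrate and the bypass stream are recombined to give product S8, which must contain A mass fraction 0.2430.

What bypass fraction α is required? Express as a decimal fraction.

All 1324×0.196 = 259.5 tonne/day of A reaches S8, so S8 = 259.5/0.243 = 1067.9 tonne/day and vapour = 256.08 tonne/day.
The evaporator receives (1−α)·1324 of feed at 0.736 C and removes 0.692 of that C:
0.692×0.736×(1−α)×1324 = 256.08
(1−α) = 256.08/674.33 = 0.3798;  α = 0.6202.

0.620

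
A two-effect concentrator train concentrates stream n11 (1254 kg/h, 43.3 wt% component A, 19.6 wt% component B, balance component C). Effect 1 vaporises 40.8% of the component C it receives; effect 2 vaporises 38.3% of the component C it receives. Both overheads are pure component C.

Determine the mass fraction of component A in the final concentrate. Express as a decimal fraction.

0.566

component C in feed = 1254×0.371 = 465.23 kg/h.
After stage 1: component C left = (1−0.408)×465.23 = 275.42; stream total = 1064.2 kg/h.
After stage 2: component C left = (1−0.383)×275.42 = 169.93; final concentrate = 958.7 kg/h.
component A fraction = 542.98/958.7 = 0.566.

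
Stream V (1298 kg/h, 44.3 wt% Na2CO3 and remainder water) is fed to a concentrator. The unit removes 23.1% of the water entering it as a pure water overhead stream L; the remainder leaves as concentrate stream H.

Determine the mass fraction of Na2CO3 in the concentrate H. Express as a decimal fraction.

Na2CO3 is not removed: 1298×0.443 = 575.01 kg/h of Na2CO3 enters H.
water entering = 1298×0.557 = 722.99 kg/h; overhead removed = 0.231×722.99 = 167.01 kg/h.
Concentrate = 1298 − 167.01 = 1131 kg/h.
Mass fraction = 575.01/1131 = 0.5084.

0.5084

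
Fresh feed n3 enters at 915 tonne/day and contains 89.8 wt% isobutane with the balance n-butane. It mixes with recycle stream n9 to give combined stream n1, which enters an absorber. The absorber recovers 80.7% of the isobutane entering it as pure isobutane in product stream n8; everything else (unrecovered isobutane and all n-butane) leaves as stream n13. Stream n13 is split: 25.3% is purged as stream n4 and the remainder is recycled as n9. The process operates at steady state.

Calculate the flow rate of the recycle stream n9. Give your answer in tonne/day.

n-butane enters only via n3 and leaves only via the purge: 915×0.102 = 0.253×(n-butane in n13), and the absorber passes all n-butane, so n-butane in n1 = n-butane in n13 = 368.89 tonne/day.
isobutane in n1: m_A = 915×0.898 + (1−0.253)·(1−0.807)·m_A, so m_A = 821.67/0.8558 = 960.09 tonne/day.
n13 = (1−0.807)×960.09 + 368.89 = 554.19 tonne/day.
Recycle n9 = (1−0.253)×554.19 = 413.98 tonne/day.

414 tonne/day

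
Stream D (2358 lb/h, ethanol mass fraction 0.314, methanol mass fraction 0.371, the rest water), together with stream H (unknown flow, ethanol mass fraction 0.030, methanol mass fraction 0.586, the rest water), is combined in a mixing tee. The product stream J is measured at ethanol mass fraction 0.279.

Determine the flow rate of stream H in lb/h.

Let H be the unknown flow. Total out = 2358 + H.
ethanol balance: 740.41 + 0.030·H = 0.279·(2358 + H)
(0.030 − 0.279)·H = 0.279×2358 − 740.41 = -82.53
H = -82.53 / -0.249 = 331.45 lb/h

331.4 lb/h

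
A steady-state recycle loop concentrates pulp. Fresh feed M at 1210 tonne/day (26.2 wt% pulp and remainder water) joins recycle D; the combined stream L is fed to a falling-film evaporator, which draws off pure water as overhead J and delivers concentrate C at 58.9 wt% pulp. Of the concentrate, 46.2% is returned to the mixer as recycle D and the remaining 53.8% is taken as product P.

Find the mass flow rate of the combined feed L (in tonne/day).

1672 tonne/day

Overall pulp balance (none leaves overhead): pulp in fresh feed = pulp in product, i.e. 1210×0.262 = (1−0.462)·C·0.589.
C = 317.02/(0.589×0.538) = 1000.4 tonne/day.
Recycle D = 0.462×1000.4 = 462.2 tonne/day.
Combined feed L = 1210 + 462.2 = 1672.2 tonne/day.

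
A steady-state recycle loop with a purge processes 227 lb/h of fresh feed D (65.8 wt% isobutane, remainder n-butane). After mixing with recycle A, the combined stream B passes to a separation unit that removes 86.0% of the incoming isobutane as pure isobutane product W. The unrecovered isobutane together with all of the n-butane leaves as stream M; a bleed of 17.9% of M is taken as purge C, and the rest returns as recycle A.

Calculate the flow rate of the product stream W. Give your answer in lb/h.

isobutane in B: m_A = 227×0.658 + (1−0.179)·(1−0.860)·m_A, so m_A = 149.37/0.8851 = 168.76 lb/h.
Product W = 0.860×168.76 = 145.14 lb/h.

145.1 lb/h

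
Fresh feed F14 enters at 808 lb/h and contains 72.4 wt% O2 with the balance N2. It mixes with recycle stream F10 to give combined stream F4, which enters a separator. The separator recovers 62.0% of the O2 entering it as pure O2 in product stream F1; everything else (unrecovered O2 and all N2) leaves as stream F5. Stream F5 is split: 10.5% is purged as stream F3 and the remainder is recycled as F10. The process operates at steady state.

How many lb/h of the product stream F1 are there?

549.6 lb/h

O2 in F4: m_A = 808×0.724 + (1−0.105)·(1−0.620)·m_A, so m_A = 584.99/0.6599 = 886.49 lb/h.
Product F1 = 0.620×886.49 = 549.62 lb/h.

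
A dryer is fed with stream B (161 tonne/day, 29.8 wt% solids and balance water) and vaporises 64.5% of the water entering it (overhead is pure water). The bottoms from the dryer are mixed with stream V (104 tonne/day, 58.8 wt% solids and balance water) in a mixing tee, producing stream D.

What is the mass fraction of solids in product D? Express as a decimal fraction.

Vapour removed = 0.645×0.702×161 = 72.899 tonne/day; concentrate = 88.101 tonne/day.
solids reaching the mixer = 47.978 (from concentrate) + 104×0.588 = 109.13 tonne/day.
Product flow = 88.101 + 104 = 192.1 tonne/day; solids fraction = 0.5681.

0.5681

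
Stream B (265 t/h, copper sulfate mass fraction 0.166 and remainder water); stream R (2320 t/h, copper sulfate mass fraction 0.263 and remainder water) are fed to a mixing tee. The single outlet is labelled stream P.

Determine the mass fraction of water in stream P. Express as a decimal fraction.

0.747

Total flow out = 265 + 2320 = 2585 t/h.
water in = 265×0.834 + 2320×0.737 = 1930.8 t/h.
water mass fraction in P = 1930.8/2585 = 0.747.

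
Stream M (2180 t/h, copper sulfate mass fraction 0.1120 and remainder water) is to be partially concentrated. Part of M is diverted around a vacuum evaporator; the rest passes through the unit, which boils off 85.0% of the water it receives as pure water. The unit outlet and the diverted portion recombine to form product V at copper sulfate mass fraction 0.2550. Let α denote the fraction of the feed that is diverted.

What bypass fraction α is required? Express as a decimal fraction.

All 2180×0.112 = 244.16 t/h of copper sulfate reaches V, so V = 244.16/0.255 = 957.49 t/h and vapour = 1222.5 t/h.
The evaporator receives (1−α)·2180 of feed at 0.888 water and removes 0.850 of that water:
0.850×0.888×(1−α)×2180 = 1222.5
(1−α) = 1222.5/1645.5 = 0.7430;  α = 0.2570.

0.257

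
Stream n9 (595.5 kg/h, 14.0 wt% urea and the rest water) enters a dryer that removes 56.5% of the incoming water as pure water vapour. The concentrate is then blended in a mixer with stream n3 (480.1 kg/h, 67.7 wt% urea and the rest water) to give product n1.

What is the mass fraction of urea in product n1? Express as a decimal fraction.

Vapour removed = 0.565×0.860×595.5 = 289.35 kg/h; concentrate = 306.15 kg/h.
urea reaching the mixer = 83.37 (from concentrate) + 480.1×0.677 = 408.4 kg/h.
Product flow = 306.15 + 480.1 = 786.25 kg/h; urea fraction = 0.519.

0.519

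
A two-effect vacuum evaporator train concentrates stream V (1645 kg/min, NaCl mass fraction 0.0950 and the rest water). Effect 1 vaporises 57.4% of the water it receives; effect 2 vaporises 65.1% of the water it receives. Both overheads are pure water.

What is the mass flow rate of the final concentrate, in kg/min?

377.6 kg/min

water in feed = 1645×0.905 = 1488.7 kg/min.
After stage 1: water left = (1−0.574)×1488.7 = 634.2; stream total = 790.47 kg/min.
After stage 2: water left = (1−0.651)×634.2 = 221.33; final concentrate = 377.61 kg/min.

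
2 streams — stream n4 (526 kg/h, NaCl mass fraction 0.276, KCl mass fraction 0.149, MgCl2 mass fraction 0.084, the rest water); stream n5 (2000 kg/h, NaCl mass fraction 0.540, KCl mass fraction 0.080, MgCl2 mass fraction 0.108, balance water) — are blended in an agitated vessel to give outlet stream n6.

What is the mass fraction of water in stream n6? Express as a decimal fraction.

0.318

Total flow out = 526 + 2000 = 2526 kg/h.
water in = 526×0.491 + 2000×0.272 = 802.27 kg/h.
water mass fraction in n6 = 802.27/2526 = 0.318.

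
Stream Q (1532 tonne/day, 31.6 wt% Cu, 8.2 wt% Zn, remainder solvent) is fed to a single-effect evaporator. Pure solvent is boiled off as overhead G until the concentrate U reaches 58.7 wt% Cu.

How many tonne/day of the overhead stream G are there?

Cu is conserved: 1532×0.316 = 484.11 tonne/day all reports to the concentrate.
Concentrate = 484.11/(target fraction) = 824.72 tonne/day.
Overhead = 1532 − 824.72 = 707.28 tonne/day.

707.3 tonne/day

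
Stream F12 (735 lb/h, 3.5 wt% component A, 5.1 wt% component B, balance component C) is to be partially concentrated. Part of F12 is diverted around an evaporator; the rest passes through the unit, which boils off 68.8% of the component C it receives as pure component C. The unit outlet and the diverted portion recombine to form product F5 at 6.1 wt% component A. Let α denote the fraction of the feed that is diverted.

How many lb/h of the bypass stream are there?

236.8 lb/h

All 735×0.035 = 25.725 lb/h of component A reaches F5, so F5 = 25.725/0.061 = 421.72 lb/h and vapour = 313.28 lb/h.
The evaporator receives (1−α)·735 of feed at 0.914 component C and removes 0.688 of that component C:
0.688×0.914×(1−α)×735 = 313.28
(1−α) = 313.28/462.19 = 0.6778;  α = 0.3222.
Bypass flow = 0.3222×735 = 236.81 lb/h.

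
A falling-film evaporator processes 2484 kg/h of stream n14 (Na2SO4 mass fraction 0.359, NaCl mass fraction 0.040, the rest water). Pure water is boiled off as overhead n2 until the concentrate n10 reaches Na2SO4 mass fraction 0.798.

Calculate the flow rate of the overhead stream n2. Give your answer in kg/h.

1367 kg/h

Na2SO4 is conserved: 2484×0.359 = 891.76 kg/h all reports to the concentrate.
Concentrate = 891.76/(target fraction) = 1117.5 kg/h.
Overhead = 2484 − 1117.5 = 1366.5 kg/h.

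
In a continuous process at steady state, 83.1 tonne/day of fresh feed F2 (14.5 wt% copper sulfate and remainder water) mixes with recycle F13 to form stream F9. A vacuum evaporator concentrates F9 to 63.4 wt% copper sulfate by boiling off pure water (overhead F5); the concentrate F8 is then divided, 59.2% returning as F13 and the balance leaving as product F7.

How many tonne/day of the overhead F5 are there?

64.09 tonne/day

Overall copper sulfate balance (none leaves overhead): copper sulfate in fresh feed = copper sulfate in product, i.e. 83.1×0.145 = (1−0.592)·F8·0.634.
F8 = 12.049/(0.634×0.408) = 46.582 tonne/day.
Recycle F13 = 0.592×46.582 = 27.577 tonne/day.
Combined feed F9 = 83.1 + 27.577 = 110.68 tonne/day.
Overhead F5 = F9 − F8 = 110.68 − 46.582 = 64.094 tonne/day.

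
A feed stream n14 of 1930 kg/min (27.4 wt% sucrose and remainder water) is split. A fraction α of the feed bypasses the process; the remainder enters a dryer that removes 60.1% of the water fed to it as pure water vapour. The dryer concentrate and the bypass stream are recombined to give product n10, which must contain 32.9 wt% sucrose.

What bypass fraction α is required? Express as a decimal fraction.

0.617

All 1930×0.274 = 528.82 kg/min of sucrose reaches n10, so n10 = 528.82/0.329 = 1607.4 kg/min and vapour = 322.64 kg/min.
The evaporator receives (1−α)·1930 of feed at 0.726 water and removes 0.601 of that water:
0.601×0.726×(1−α)×1930 = 322.64
(1−α) = 322.64/842.11 = 0.3831;  α = 0.6169.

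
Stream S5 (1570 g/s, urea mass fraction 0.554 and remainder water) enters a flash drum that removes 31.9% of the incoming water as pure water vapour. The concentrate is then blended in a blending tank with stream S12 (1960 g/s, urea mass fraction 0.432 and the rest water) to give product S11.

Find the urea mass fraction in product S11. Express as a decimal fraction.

0.519

Vapour removed = 0.319×0.446×1570 = 223.37 g/s; concentrate = 1346.6 g/s.
urea reaching the mixer = 869.78 (from concentrate) + 1960×0.432 = 1716.5 g/s.
Product flow = 1346.6 + 1960 = 3306.6 g/s; urea fraction = 0.519.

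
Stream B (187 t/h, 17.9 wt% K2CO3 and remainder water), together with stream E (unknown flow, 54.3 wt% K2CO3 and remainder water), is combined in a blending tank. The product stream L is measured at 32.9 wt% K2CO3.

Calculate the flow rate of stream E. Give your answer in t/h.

131.1 t/h

Let E be the unknown flow. Total out = 187 + E.
K2CO3 balance: 33.473 + 0.543·E = 0.329·(187 + E)
(0.543 − 0.329)·E = 0.329×187 − 33.473 = 28.05
E = 28.05 / 0.214 = 131.07 t/h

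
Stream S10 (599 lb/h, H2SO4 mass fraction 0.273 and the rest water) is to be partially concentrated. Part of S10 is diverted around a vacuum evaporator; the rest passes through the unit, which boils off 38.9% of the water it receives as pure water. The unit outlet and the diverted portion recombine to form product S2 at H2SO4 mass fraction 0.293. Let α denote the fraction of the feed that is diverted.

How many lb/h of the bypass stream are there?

454.4 lb/h

All 599×0.273 = 163.53 lb/h of H2SO4 reaches S2, so S2 = 163.53/0.293 = 558.11 lb/h and vapour = 40.887 lb/h.
The evaporator receives (1−α)·599 of feed at 0.727 water and removes 0.389 of that water:
0.389×0.727×(1−α)×599 = 40.887
(1−α) = 40.887/169.4 = 0.2414;  α = 0.7586.
Bypass flow = 0.7586×599 = 454.42 lb/h.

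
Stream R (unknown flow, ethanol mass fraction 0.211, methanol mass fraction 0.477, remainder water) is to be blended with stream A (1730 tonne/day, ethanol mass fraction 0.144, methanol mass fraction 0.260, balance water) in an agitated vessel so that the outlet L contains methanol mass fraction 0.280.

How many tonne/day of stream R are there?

Let R be the unknown flow. Total out = 1730 + R.
methanol balance: 449.8 + 0.477·R = 0.280·(1730 + R)
(0.477 − 0.280)·R = 0.280×1730 − 449.8 = 34.6
R = 34.6 / 0.197 = 175.63 tonne/day

175.6 tonne/day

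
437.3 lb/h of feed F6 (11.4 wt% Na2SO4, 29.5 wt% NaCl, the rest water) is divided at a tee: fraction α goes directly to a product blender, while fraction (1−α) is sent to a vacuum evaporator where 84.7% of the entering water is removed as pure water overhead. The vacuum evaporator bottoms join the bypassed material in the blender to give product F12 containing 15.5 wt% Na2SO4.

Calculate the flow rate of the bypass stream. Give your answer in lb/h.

206.2 lb/h

All 437.3×0.114 = 49.852 lb/h of Na2SO4 reaches F12, so F12 = 49.852/0.155 = 321.63 lb/h and vapour = 115.67 lb/h.
The evaporator receives (1−α)·437.3 of feed at 0.591 water and removes 0.847 of that water:
0.847×0.591×(1−α)×437.3 = 115.67
(1−α) = 115.67/218.9 = 0.5284;  α = 0.4716.
Bypass flow = 0.4716×437.3 = 206.22 lb/h.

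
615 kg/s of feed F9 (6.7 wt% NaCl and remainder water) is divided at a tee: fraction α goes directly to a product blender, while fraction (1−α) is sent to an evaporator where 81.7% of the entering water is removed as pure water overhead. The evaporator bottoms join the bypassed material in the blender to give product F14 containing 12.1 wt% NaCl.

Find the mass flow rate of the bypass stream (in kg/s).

254.9 kg/s

All 615×0.067 = 41.205 kg/s of NaCl reaches F14, so F14 = 41.205/0.121 = 340.54 kg/s and vapour = 274.46 kg/s.
The evaporator receives (1−α)·615 of feed at 0.933 water and removes 0.817 of that water:
0.817×0.933×(1−α)×615 = 274.46
(1−α) = 274.46/468.79 = 0.5855;  α = 0.4145.
Bypass flow = 0.4145×615 = 254.94 kg/s.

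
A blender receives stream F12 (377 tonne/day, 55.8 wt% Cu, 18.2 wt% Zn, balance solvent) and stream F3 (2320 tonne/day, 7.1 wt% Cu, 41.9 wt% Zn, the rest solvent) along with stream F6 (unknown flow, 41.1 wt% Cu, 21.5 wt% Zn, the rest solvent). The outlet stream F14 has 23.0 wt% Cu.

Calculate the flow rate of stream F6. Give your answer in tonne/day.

1355 tonne/day

Let F6 be the unknown flow. Total out = 2697 + F6.
Cu balance: 375.09 + 0.411·F6 = 0.230·(2697 + F6)
(0.411 − 0.230)·F6 = 0.230×2697 − 375.09 = 245.22
F6 = 245.22 / 0.181 = 1354.8 tonne/day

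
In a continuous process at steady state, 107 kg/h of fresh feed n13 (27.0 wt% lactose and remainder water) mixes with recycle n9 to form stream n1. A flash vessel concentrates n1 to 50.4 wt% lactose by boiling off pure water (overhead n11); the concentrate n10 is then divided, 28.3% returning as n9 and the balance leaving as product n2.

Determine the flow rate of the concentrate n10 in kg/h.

79.95 kg/h

Overall lactose balance (none leaves overhead): lactose in fresh feed = lactose in product, i.e. 107×0.270 = (1−0.283)·n10·0.504.
n10 = 28.89/(0.504×0.717) = 79.946 kg/h.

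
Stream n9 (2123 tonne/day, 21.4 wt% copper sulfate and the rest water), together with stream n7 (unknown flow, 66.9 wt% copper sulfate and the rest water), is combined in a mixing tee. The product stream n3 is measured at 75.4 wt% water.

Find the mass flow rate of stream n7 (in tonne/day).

Let n7 be the unknown flow. Total out = 2123 + n7.
water balance: 1668.7 + 0.331·n7 = 0.754·(2123 + n7)
(0.331 − 0.754)·n7 = 0.754×2123 − 1668.7 = -67.936
n7 = -67.936 / -0.423 = 160.61 tonne/day

160.6 tonne/day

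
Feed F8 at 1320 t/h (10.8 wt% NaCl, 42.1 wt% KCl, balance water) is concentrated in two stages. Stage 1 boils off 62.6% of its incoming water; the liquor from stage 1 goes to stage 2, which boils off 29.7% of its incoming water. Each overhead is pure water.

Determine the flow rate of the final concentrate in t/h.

861.7 t/h

water in feed = 1320×0.471 = 621.72 t/h.
After stage 1: water left = (1−0.626)×621.72 = 232.52; stream total = 930.8 t/h.
After stage 2: water left = (1−0.297)×232.52 = 163.46; final concentrate = 861.74 t/h.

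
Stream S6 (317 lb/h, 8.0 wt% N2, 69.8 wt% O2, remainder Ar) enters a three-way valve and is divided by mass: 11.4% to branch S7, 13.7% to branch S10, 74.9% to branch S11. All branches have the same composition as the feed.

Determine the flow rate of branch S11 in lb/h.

237.4 lb/h

Branch S11 flow = 0.749×317 = 237.43 lb/h.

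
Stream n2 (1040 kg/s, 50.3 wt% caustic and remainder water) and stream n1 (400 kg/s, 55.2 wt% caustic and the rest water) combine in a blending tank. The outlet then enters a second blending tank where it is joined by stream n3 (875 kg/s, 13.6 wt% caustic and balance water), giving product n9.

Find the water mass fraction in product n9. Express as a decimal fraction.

0.627

Overall, product flow = 2315 kg/s.
water in = 1040×0.497 + 400×0.448 + 875×0.864 = 1452.1 kg/s.
water fraction in n9 = 0.627.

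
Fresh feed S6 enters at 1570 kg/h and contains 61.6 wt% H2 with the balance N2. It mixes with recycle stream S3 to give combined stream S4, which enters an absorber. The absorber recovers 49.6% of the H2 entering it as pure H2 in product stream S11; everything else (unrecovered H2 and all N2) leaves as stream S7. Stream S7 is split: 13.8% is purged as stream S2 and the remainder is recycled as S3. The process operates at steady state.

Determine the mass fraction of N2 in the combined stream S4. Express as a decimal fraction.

N2 enters only via S6 and leaves only via the purge: 1570×0.384 = 0.138×(N2 in S7), and the absorber passes all N2, so N2 in S4 = N2 in S7 = 4368.7 kg/h.
H2 in S4: m_A = 1570×0.616 + (1−0.138)·(1−0.496)·m_A, so m_A = 967.12/0.5656 = 1710 kg/h.
S4 = 1710 + 4368.7 = 6078.7 kg/h.
N2 fraction in S4 = 4368.7/6078.7 = 0.719.

0.719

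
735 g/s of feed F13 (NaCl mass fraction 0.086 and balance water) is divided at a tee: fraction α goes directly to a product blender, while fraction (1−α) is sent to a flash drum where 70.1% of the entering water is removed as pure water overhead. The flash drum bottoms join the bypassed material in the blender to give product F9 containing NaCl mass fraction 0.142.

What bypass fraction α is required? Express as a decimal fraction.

0.384

All 735×0.086 = 63.21 g/s of NaCl reaches F9, so F9 = 63.21/0.142 = 445.14 g/s and vapour = 289.86 g/s.
The evaporator receives (1−α)·735 of feed at 0.914 water and removes 0.701 of that water:
0.701×0.914×(1−α)×735 = 289.86
(1−α) = 289.86/470.92 = 0.6155;  α = 0.3845.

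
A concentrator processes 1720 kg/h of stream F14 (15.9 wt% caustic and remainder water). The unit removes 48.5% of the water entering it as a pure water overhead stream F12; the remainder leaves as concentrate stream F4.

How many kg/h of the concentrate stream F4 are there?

1018 kg/h

water entering = 1720×0.841 = 1446.5 kg/h; overhead removed = 0.485×1446.5 = 701.56 kg/h.
Concentrate = 1720 − 701.56 = 1018.4 kg/h.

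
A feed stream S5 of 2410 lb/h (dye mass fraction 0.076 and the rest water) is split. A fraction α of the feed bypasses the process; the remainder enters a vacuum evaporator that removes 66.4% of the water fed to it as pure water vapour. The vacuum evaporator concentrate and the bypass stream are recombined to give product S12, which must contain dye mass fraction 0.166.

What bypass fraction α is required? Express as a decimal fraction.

All 2410×0.076 = 183.16 lb/h of dye reaches S12, so S12 = 183.16/0.166 = 1103.4 lb/h and vapour = 1306.6 lb/h.
The evaporator receives (1−α)·2410 of feed at 0.924 water and removes 0.664 of that water:
0.664×0.924×(1−α)×2410 = 1306.6
(1−α) = 1306.6/1478.6 = 0.8837;  α = 0.1163.

0.116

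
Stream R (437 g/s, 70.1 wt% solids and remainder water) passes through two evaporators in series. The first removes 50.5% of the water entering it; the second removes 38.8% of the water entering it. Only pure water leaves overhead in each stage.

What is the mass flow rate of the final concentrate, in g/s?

345.9 g/s

water in feed = 437×0.299 = 130.66 g/s.
After stage 1: water left = (1−0.505)×130.66 = 64.678; stream total = 371.02 g/s.
After stage 2: water left = (1−0.388)×64.678 = 39.583; final concentrate = 345.92 g/s.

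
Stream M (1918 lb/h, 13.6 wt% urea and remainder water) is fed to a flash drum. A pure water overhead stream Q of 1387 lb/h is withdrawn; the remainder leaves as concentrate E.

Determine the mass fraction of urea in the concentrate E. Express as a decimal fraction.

0.491

urea is not removed: 1918×0.136 = 260.85 lb/h of urea enters E.
Concentrate = 1918 − 1387 = 531 lb/h.
Mass fraction = 260.85/531 = 0.491.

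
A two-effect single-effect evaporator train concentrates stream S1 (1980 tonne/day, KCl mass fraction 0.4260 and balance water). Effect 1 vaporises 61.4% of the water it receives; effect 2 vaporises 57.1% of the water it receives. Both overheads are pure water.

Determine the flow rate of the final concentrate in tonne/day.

1032 tonne/day

water in feed = 1980×0.574 = 1136.5 tonne/day.
After stage 1: water left = (1−0.614)×1136.5 = 438.7; stream total = 1282.2 tonne/day.
After stage 2: water left = (1−0.571)×438.7 = 188.2; final concentrate = 1031.7 tonne/day.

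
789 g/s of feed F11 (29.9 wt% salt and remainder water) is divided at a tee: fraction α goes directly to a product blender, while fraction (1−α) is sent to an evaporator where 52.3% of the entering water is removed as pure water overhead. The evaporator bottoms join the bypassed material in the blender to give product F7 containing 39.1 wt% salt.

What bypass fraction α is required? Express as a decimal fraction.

All 789×0.299 = 235.91 g/s of salt reaches F7, so F7 = 235.91/0.391 = 603.35 g/s and vapour = 185.65 g/s.
The evaporator receives (1−α)·789 of feed at 0.701 water and removes 0.523 of that water:
0.523×0.701×(1−α)×789 = 185.65
(1−α) = 185.65/289.27 = 0.6418;  α = 0.3582.

0.358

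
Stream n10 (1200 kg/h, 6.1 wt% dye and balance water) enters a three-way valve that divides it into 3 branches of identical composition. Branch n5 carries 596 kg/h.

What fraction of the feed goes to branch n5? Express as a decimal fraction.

Fraction to n5 = 596/1200 = 0.4967.

0.497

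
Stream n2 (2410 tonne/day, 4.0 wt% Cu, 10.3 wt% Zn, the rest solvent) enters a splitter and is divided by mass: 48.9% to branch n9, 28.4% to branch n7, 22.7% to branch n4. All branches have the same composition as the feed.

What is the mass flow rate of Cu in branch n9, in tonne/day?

47.14 tonne/day

Branch n9 total = 0.489×2410 = 1178.5 tonne/day.
Cu in n9 = 0.040×1178.5 = 47.14 tonne/day.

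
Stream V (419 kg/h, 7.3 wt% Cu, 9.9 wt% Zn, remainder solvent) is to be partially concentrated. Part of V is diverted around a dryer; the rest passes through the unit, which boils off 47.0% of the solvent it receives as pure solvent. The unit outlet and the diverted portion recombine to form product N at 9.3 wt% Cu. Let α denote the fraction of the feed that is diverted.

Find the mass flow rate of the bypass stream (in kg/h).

All 419×0.073 = 30.587 kg/h of Cu reaches N, so N = 30.587/0.093 = 328.89 kg/h and vapour = 90.108 kg/h.
The evaporator receives (1−α)·419 of feed at 0.828 solvent and removes 0.470 of that solvent:
0.470×0.828×(1−α)×419 = 90.108
(1−α) = 90.108/163.06 = 0.5526;  α = 0.4474.
Bypass flow = 0.4474×419 = 187.46 kg/h.

187.5 kg/h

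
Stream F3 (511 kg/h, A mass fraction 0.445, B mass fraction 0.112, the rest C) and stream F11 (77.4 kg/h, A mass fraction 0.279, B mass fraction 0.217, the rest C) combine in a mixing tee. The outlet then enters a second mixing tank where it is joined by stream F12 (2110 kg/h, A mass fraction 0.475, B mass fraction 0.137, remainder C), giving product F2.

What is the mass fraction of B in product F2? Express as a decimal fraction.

Overall, product flow = 2698.4 kg/h.
B in = 511×0.112 + 77.4×0.217 + 2110×0.137 = 363.1 kg/h.
B fraction in F2 = 0.135.

0.135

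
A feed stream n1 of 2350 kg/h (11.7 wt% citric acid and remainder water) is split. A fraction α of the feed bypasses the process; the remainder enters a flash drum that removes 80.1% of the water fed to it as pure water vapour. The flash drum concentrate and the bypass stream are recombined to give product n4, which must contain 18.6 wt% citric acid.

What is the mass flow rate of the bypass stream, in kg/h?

All 2350×0.117 = 274.95 kg/h of citric acid reaches n4, so n4 = 274.95/0.186 = 1478.2 kg/h and vapour = 871.77 kg/h.
The evaporator receives (1−α)·2350 of feed at 0.883 water and removes 0.801 of that water:
0.801×0.883×(1−α)×2350 = 871.77
(1−α) = 871.77/1662.1 = 0.5245;  α = 0.4755.
Bypass flow = 0.4755×2350 = 1117.4 kg/h.

1117 kg/h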